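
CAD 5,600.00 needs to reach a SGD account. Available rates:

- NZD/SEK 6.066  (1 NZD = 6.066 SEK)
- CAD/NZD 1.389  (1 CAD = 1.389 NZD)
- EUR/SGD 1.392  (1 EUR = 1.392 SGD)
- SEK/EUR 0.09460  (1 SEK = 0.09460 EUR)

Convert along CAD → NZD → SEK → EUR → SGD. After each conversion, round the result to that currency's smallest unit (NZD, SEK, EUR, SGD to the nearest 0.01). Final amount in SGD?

CAD 5,600.00 × 1.389 = NZD 7,778.40
NZD 7,778.40 × 6.066 = SEK 47,183.77
SEK 47,183.77 × 0.09460 = EUR 4,463.58
EUR 4,463.58 × 1.392 = SGD 6,213.30

SGD 6,213.30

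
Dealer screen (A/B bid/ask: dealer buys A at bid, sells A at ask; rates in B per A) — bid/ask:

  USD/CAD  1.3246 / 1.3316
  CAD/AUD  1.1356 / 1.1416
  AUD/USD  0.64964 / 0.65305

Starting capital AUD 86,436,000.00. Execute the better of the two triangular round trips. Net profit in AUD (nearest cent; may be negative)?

Best loop AUD → CAD → USD → AUD:
AUD 86,436,000.00 ÷ 1.1416 (buy CAD at ask) = CAD 75,714,786.26
CAD 75,714,786.26 ÷ 1.3316 (buy USD at ask) = USD 56,860,007.71
USD 56,860,007.71 ÷ 0.65305 (buy AUD at ask) = AUD 87,068,383.29

Net profit: AUD 632,383.29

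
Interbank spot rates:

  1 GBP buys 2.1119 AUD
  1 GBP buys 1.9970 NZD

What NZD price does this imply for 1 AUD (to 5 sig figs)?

AUD/NZD = 0.94559

1 AUD ÷ 2.1119 = 0.473507 GBP
0.473507 GBP × 1.9970 = 0.945594 NZD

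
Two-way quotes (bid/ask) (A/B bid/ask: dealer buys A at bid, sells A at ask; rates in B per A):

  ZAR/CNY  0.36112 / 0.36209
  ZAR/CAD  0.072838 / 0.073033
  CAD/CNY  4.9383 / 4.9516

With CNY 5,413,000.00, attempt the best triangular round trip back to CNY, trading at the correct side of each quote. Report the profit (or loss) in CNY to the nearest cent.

Best loop CNY → CAD → ZAR → CNY:
CNY 5,413,000.00 ÷ 4.9516 (buy CAD at ask) = CAD 1,093,182.00
CAD 1,093,182.00 ÷ 0.073033 (buy ZAR at ask) = ZAR 14,968,329.41
ZAR 14,968,329.41 × 0.36112 (sell ZAR at bid) = CNY 5,405,363.12

Net result: CNY -7,636.88 (no profitable arbitrage after spreads)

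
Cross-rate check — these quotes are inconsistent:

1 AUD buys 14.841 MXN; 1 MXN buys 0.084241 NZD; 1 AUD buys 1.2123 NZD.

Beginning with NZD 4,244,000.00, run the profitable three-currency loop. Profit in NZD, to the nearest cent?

Profitable loop is NZD → AUD → MXN → NZD:
NZD 4,244,000.00 ÷ 1.2123 = AUD 3,500,783.63
AUD 3,500,783.63 × 14.841 = MXN 51,955,129.92
MXN 51,955,129.92 × 0.084241 = NZD 4,376,752.10
Profit = NZD 4,376,752.10 − NZD 4,244,000.00

Profit: NZD 132,752.10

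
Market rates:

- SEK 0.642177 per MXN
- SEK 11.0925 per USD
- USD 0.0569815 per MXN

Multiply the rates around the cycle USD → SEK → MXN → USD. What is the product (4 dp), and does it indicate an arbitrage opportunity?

0.9843 (arbitrage exists)

Around USD → SEK → MXN → USD: 1 × 11.0925 ÷ 0.642177 × 0.0569815 = 0.984257
Product < 1; profitable direction is USD → MXN → SEK → USD.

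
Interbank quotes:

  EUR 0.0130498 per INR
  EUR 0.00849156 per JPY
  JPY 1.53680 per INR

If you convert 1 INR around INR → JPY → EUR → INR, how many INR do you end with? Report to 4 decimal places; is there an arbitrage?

1.0000 (no arbitrage)

Around INR → JPY → EUR → INR: 1 × 1.53680 × 0.00849156 ÷ 0.0130498 = 1.000002
Product ≈ 1 (deviation 0.000%, within rounding noise).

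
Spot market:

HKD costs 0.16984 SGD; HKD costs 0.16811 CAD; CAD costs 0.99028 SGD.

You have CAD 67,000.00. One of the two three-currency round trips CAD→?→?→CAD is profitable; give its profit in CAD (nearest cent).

Profit: CAD 1,353.89

Profitable loop is CAD → HKD → SGD → CAD:
CAD 67,000.00 ÷ 0.16811 = HKD 398,548.57
HKD 398,548.57 × 0.16984 = SGD 67,689.49
SGD 67,689.49 ÷ 0.99028 = CAD 68,353.89
Profit = CAD 68,353.89 − CAD 67,000.00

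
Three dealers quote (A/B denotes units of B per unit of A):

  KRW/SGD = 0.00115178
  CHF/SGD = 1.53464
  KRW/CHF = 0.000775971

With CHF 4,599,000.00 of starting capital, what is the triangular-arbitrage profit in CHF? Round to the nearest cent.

Profit: CHF 155,949.20

Profitable loop is CHF → SGD → KRW → CHF:
CHF 4,599,000.00 × 1.53464 = SGD 7,057,809.36
SGD 7,057,809.36 ÷ 0.00115178 = KRW 6,127,740,853
KRW 6,127,740,853 × 0.000775971 = CHF 4,754,949.20
Profit = CHF 4,754,949.20 − CHF 4,599,000.00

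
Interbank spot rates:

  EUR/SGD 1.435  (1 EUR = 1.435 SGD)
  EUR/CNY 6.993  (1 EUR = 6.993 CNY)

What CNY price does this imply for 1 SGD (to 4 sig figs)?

1 SGD ÷ 1.435 = 0.696864 EUR
0.696864 EUR × 6.993 = 4.87317 CNY

SGD/CNY = 4.873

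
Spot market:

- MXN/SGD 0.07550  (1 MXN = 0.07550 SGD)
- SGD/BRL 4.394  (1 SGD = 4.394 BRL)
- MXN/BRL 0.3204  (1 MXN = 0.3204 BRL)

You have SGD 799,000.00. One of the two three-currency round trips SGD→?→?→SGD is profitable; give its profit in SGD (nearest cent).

Profitable loop is SGD → BRL → MXN → SGD:
SGD 799,000.00 × 4.394 = BRL 3,510,806.00
BRL 3,510,806.00 ÷ 0.3204 = MXN 10,957,571.79
MXN 10,957,571.79 × 0.07550 = SGD 827,296.67
Profit = SGD 827,296.67 − SGD 799,000.00

Profit: SGD 28,296.67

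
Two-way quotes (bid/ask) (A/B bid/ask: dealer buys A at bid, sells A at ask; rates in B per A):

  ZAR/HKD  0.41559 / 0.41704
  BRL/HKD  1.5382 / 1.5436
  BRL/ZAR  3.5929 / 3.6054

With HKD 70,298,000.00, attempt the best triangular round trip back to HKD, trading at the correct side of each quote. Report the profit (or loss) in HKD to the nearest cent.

Net profit: HKD 1,617,848.70

Best loop HKD → ZAR → BRL → HKD:
HKD 70,298,000.00 ÷ 0.41704 (buy ZAR at ask) = ZAR 168,564,166.51
ZAR 168,564,166.51 ÷ 3.6054 (buy BRL at ask) = BRL 46,753,249.71
BRL 46,753,249.71 × 1.5382 (sell BRL at bid) = HKD 71,915,848.70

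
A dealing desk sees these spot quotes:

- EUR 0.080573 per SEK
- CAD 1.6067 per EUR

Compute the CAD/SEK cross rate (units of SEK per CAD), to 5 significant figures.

1 CAD ÷ 1.6067 = 0.622394 EUR
0.622394 EUR ÷ 0.080573 = 7.72459 SEK

CAD/SEK = 7.7246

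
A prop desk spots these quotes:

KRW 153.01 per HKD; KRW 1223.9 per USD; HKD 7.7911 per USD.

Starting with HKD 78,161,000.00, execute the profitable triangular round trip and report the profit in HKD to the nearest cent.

Profitable loop is HKD → USD → KRW → HKD:
HKD 78,161,000.00 ÷ 7.7911 = USD 10,032,087.90
USD 10,032,087.90 × 1223.9 = KRW 12,278,272,375
KRW 12,278,272,375 ÷ 153.01 = HKD 80,244,901.48
Profit = HKD 80,244,901.48 − HKD 78,161,000.00

Profit: HKD 2,083,901.48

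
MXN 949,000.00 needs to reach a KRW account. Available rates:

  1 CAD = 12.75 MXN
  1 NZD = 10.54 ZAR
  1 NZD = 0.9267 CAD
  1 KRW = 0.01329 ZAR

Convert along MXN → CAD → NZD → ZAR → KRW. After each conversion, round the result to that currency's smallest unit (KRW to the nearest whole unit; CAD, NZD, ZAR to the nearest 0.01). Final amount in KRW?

KRW 63,698,977

MXN 949,000.00 ÷ 12.75 = CAD 74,431.37
CAD 74,431.37 ÷ 0.9267 = NZD 80,318.73
NZD 80,318.73 × 10.54 = ZAR 846,559.41
ZAR 846,559.41 ÷ 0.01329 = KRW 63,698,977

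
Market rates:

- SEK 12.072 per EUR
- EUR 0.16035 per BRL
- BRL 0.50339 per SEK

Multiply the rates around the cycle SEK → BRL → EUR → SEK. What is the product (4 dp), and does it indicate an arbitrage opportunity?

0.9744 (arbitrage exists)

Around SEK → BRL → EUR → SEK: 1 × 0.50339 × 0.16035 × 12.072 = 0.974435
Product < 1; profitable direction is SEK → EUR → BRL → SEK.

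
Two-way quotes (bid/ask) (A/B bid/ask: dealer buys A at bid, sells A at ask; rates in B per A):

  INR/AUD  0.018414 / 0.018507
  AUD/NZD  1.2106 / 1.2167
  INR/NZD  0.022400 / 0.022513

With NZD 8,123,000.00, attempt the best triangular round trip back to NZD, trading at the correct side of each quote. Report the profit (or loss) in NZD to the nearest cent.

Best loop NZD → AUD → INR → NZD:
NZD 8,123,000.00 ÷ 1.2167 (buy AUD at ask) = AUD 6,676,255.45
AUD 6,676,255.45 ÷ 0.018507 (buy INR at ask) = INR 360,742,175.67
INR 360,742,175.67 × 0.022400 (sell INR at bid) = NZD 8,080,624.73

Net result: NZD -42,375.27 (no profitable arbitrage after spreads)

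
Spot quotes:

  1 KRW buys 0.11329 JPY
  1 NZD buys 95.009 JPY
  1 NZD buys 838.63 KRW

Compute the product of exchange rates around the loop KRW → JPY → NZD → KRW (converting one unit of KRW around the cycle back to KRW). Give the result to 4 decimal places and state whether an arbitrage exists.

Around KRW → JPY → NZD → KRW: 1 × 0.11329 ÷ 95.009 × 838.63 = 0.999994
Product ≈ 1 (deviation 0.001%, within rounding noise).

1.0000 (no arbitrage)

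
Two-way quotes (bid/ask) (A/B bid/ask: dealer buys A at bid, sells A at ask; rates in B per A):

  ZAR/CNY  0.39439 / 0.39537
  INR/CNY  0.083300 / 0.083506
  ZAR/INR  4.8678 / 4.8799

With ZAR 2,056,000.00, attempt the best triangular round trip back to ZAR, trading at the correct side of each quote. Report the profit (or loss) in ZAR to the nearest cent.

Best loop ZAR → INR → CNY → ZAR:
ZAR 2,056,000.00 × 4.8678 (sell ZAR at bid) = INR 10,008,196.80
INR 10,008,196.80 × 0.083300 (sell INR at bid) = CNY 833,682.79
CNY 833,682.79 ÷ 0.39537 (buy ZAR at ask) = ZAR 2,108,614.19

Net profit: ZAR 52,614.19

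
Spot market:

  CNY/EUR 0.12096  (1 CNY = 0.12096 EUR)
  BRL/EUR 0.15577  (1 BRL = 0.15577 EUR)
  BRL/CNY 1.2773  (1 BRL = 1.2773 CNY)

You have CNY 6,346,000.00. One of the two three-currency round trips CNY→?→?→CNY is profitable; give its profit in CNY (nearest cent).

Profit: CNY 52,073.09

Profitable loop is CNY → BRL → EUR → CNY:
CNY 6,346,000.00 ÷ 1.2773 = BRL 4,968,292.49
BRL 4,968,292.49 × 0.15577 = EUR 773,910.92
EUR 773,910.92 ÷ 0.12096 = CNY 6,398,073.09
Profit = CNY 6,398,073.09 − CNY 6,346,000.00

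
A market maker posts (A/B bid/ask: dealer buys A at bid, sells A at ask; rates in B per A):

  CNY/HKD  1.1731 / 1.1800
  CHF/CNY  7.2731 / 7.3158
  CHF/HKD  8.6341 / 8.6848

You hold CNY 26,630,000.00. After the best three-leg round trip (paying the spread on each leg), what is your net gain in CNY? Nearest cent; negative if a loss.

Net profit: CNY 4,491.47

Best loop CNY → CHF → HKD → CNY:
CNY 26,630,000.00 ÷ 7.3158 (buy CHF at ask) = CHF 3,640,066.70
CHF 3,640,066.70 × 8.6341 (sell CHF at bid) = HKD 31,428,699.94
HKD 31,428,699.94 ÷ 1.1800 (buy CNY at ask) = CNY 26,634,491.47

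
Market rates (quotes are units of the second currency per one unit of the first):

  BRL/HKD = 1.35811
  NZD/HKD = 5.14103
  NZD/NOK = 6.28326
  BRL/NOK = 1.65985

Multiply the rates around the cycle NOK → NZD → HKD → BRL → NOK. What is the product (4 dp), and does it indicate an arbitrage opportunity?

Around NOK → NZD → HKD → BRL → NOK: 1 ÷ 6.28326 × 5.14103 ÷ 1.35811 × 1.65985 = 0.999998
Product ≈ 1 (deviation 0.000%, within rounding noise).

1.0000 (no arbitrage)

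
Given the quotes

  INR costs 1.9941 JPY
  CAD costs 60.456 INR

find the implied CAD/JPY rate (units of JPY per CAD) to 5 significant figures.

CAD/JPY = 120.56

1 CAD × 60.456 = 60.456 INR
60.456 INR × 1.9941 = 120.555 JPY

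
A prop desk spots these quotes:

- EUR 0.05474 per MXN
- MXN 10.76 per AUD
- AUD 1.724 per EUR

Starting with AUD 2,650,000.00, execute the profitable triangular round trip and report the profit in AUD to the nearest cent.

Profitable loop is AUD → MXN → EUR → AUD:
AUD 2,650,000.00 × 10.76 = MXN 28,514,000.00
MXN 28,514,000.00 × 0.05474 = EUR 1,560,856.36
EUR 1,560,856.36 × 1.724 = AUD 2,690,916.36
Profit = AUD 2,690,916.36 − AUD 2,650,000.00

Profit: AUD 40,916.36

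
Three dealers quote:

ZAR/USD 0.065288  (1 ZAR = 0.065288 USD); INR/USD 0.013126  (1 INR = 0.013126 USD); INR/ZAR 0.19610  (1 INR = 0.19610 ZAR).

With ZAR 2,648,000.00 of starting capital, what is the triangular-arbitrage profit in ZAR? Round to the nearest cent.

Profit: ZAR 66,809.89

Profitable loop is ZAR → INR → USD → ZAR:
ZAR 2,648,000.00 ÷ 0.19610 = INR 13,503,314.64
INR 13,503,314.64 × 0.013126 = USD 177,244.51
USD 177,244.51 ÷ 0.065288 = ZAR 2,714,809.89
Profit = ZAR 2,714,809.89 − ZAR 2,648,000.00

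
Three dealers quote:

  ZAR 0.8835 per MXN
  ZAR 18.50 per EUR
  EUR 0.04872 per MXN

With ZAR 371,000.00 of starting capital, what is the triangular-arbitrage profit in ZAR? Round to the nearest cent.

Profit: ZAR 7,482.99

Profitable loop is ZAR → MXN → EUR → ZAR:
ZAR 371,000.00 ÷ 0.8835 = MXN 419,920.77
MXN 419,920.77 × 0.04872 = EUR 20,458.54
EUR 20,458.54 × 18.50 = ZAR 378,482.99
Profit = ZAR 378,482.99 − ZAR 371,000.00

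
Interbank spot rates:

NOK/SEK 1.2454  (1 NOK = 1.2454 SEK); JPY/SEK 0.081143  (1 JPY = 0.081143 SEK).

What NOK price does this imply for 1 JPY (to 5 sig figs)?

1 JPY × 0.081143 = 0.081143 SEK
0.081143 SEK ÷ 1.2454 = 0.0651542 NOK

JPY/NOK = 0.065154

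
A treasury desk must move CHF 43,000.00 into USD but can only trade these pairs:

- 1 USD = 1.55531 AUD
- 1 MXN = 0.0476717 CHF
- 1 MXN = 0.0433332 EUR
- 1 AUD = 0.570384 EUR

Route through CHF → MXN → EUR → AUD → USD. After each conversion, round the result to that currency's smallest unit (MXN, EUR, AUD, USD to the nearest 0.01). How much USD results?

CHF 43,000.00 ÷ 0.0476717 = MXN 902,002.66
MXN 902,002.66 × 0.0433332 = EUR 39,086.66
EUR 39,086.66 ÷ 0.570384 = AUD 68,526.92
AUD 68,526.92 ÷ 1.55531 = USD 44,059.98

USD 44,059.98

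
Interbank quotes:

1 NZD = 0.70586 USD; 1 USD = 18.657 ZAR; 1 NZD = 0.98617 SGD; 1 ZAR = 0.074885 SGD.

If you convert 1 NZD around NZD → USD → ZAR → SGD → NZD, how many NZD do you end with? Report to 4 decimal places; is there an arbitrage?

1.0000 (no arbitrage)

Around NZD → USD → ZAR → SGD → NZD: 1 × 0.70586 × 18.657 × 0.074885 ÷ 0.98617 = 1.000008
Product ≈ 1 (deviation 0.001%, within rounding noise).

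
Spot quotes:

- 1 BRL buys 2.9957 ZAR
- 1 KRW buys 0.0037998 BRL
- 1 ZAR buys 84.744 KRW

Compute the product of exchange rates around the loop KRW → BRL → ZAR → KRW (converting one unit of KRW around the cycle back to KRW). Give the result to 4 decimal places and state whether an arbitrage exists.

0.9646 (arbitrage exists)

Around KRW → BRL → ZAR → KRW: 1 × 0.0037998 × 2.9957 × 84.744 = 0.964646
Product < 1; profitable direction is KRW → ZAR → BRL → KRW.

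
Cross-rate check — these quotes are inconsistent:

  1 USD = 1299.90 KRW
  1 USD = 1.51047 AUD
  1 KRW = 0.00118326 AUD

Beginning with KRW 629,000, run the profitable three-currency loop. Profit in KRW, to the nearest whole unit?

Profit: KRW 11,514

Profitable loop is KRW → AUD → USD → KRW:
KRW 629,000 × 0.00118326 = AUD 744.27
AUD 744.27 ÷ 1.51047 = USD 492.74
USD 492.74 × 1299.90 = KRW 640,514
Profit = KRW 640,514 − KRW 629,000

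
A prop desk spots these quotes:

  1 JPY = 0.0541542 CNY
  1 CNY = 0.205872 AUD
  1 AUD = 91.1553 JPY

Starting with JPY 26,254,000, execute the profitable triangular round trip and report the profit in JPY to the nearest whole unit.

Profit: JPY 427,291

Profitable loop is JPY → CNY → AUD → JPY:
JPY 26,254,000 × 0.0541542 = CNY 1,421,764.37
CNY 1,421,764.37 × 0.205872 = AUD 292,701.47
AUD 292,701.47 × 91.1553 = JPY 26,681,291
Profit = JPY 26,681,291 − JPY 26,254,000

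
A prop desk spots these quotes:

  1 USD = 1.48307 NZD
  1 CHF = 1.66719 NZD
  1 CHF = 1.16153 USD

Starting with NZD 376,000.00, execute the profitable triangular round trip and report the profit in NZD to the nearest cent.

Profit: NZD 12,503.40

Profitable loop is NZD → CHF → USD → NZD:
NZD 376,000.00 ÷ 1.66719 = CHF 225,529.18
CHF 225,529.18 × 1.16153 = USD 261,958.91
USD 261,958.91 × 1.48307 = NZD 388,503.40
Profit = NZD 388,503.40 − NZD 376,000.00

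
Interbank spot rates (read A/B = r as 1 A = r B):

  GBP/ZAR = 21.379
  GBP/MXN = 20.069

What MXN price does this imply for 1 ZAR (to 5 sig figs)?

1 ZAR ÷ 21.379 = 0.0467749 GBP
0.0467749 GBP × 20.069 = 0.938725 MXN

ZAR/MXN = 0.93872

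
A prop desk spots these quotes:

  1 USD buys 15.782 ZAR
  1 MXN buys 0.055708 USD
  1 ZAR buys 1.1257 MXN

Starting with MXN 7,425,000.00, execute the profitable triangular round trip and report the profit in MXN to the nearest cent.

Profitable loop is MXN → ZAR → USD → MXN:
MXN 7,425,000.00 ÷ 1.1257 = ZAR 6,595,895.89
ZAR 6,595,895.89 ÷ 15.782 = USD 417,937.90
USD 417,937.90 ÷ 0.055708 = MXN 7,502,295.84
Profit = MXN 7,502,295.84 − MXN 7,425,000.00

Profit: MXN 77,295.84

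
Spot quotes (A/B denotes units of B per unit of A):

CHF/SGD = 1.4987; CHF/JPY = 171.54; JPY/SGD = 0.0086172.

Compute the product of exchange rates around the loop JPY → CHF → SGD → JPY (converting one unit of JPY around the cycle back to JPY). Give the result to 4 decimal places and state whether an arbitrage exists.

1.0139 (arbitrage exists)

Around JPY → CHF → SGD → JPY: 1 ÷ 171.54 × 1.4987 ÷ 0.0086172 = 1.013872
Product > 1; profitable direction is JPY → CHF → SGD → JPY.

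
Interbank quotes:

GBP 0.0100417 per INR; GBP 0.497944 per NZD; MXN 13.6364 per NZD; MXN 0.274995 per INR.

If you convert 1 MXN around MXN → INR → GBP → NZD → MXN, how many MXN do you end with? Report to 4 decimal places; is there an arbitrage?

1.0000 (no arbitrage)

Around MXN → INR → GBP → NZD → MXN: 1 ÷ 0.274995 × 0.0100417 ÷ 0.497944 × 13.6364 = 1.000004
Product ≈ 1 (deviation 0.000%, within rounding noise).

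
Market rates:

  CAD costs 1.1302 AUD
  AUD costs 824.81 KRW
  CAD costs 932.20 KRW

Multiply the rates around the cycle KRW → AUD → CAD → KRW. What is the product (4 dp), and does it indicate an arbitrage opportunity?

Around KRW → AUD → CAD → KRW: 1 ÷ 824.81 ÷ 1.1302 × 932.20 = 1.000000
Product ≈ 1 (deviation 0.000%, within rounding noise).

1.0000 (no arbitrage)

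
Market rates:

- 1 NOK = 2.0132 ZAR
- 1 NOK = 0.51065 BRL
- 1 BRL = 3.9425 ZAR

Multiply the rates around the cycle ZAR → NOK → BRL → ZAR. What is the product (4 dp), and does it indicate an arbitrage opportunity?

Around ZAR → NOK → BRL → ZAR: 1 ÷ 2.0132 × 0.51065 × 3.9425 = 1.000019
Product ≈ 1 (deviation 0.002%, within rounding noise).

1.0000 (no arbitrage)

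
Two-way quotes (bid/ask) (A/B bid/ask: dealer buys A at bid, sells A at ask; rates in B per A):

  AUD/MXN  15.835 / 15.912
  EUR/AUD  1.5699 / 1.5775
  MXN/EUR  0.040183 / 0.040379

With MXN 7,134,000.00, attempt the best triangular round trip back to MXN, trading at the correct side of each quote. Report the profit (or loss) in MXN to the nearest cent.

Net result: MXN -7,676.73 (no profitable arbitrage after spreads)

Best loop MXN → EUR → AUD → MXN:
MXN 7,134,000.00 × 0.040183 (sell MXN at bid) = EUR 286,665.52
EUR 286,665.52 × 1.5699 (sell EUR at bid) = AUD 450,036.20
AUD 450,036.20 × 15.835 (sell AUD at bid) = MXN 7,126,323.27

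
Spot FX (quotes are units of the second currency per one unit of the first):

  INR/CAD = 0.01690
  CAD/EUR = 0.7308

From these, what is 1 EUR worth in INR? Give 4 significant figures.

EUR/INR = 80.97

1 EUR ÷ 0.7308 = 1.36836 CAD
1.36836 CAD ÷ 0.01690 = 80.9683 INR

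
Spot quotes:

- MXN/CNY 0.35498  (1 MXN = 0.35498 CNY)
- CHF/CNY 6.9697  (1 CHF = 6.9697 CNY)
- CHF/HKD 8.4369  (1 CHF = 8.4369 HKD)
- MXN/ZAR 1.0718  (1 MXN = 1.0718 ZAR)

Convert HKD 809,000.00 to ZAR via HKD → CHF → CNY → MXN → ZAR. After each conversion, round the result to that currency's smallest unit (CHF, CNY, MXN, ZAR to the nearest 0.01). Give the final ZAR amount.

HKD 809,000.00 ÷ 8.4369 = CHF 95,888.30
CHF 95,888.30 × 6.9697 = CNY 668,312.68
CNY 668,312.68 ÷ 0.35498 = MXN 1,882,677.00
MXN 1,882,677.00 × 1.0718 = ZAR 2,017,853.21

ZAR 2,017,853.21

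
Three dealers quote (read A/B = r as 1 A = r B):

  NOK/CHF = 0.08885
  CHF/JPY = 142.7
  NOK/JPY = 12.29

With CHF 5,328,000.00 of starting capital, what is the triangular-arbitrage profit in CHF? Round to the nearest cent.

Profit: CHF 168,595.00

Profitable loop is CHF → JPY → NOK → CHF:
CHF 5,328,000.00 × 142.7 = JPY 760,305,600
JPY 760,305,600 ÷ 12.29 = NOK 61,863,759.15
NOK 61,863,759.15 × 0.08885 = CHF 5,496,595.00
Profit = CHF 5,496,595.00 − CHF 5,328,000.00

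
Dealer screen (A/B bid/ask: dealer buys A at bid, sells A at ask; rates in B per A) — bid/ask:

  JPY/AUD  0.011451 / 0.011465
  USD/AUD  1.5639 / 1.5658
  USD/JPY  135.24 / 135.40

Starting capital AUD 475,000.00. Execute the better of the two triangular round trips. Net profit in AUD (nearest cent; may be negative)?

Net profit: AUD 3,530.77

Best loop AUD → JPY → USD → AUD:
AUD 475,000.00 ÷ 0.011465 (buy JPY at ask) = JPY 41,430,440
JPY 41,430,440 ÷ 135.40 (buy USD at ask) = USD 305,985.53
USD 305,985.53 × 1.5639 (sell USD at bid) = AUD 478,530.77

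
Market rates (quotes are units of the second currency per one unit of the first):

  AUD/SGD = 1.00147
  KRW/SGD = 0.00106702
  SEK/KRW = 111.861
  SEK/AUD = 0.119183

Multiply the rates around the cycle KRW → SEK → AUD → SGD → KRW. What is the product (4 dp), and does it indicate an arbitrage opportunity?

1.0000 (no arbitrage)

Around KRW → SEK → AUD → SGD → KRW: 1 ÷ 111.861 × 0.119183 × 1.00147 ÷ 0.00106702 = 1.000002
Product ≈ 1 (deviation 0.000%, within rounding noise).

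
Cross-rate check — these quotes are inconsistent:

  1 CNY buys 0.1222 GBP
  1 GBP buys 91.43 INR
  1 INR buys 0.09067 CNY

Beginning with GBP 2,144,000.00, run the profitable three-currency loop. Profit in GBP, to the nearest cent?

Profitable loop is GBP → INR → CNY → GBP:
GBP 2,144,000.00 × 91.43 = INR 196,025,920.00
INR 196,025,920.00 × 0.09067 = CNY 17,773,670.17
CNY 17,773,670.17 × 0.1222 = GBP 2,171,942.49
Profit = GBP 2,171,942.49 − GBP 2,144,000.00

Profit: GBP 27,942.49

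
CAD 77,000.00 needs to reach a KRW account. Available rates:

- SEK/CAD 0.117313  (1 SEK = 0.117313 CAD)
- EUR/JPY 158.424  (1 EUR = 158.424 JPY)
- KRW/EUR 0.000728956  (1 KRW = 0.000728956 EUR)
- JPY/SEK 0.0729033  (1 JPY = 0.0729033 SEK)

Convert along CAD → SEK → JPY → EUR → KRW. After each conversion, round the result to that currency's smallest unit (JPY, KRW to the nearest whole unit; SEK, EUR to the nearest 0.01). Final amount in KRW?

KRW 77,960,590

CAD 77,000.00 ÷ 0.117313 = SEK 656,363.74
SEK 656,363.74 ÷ 0.0729033 = JPY 9,003,210
JPY 9,003,210 ÷ 158.424 = EUR 56,829.84
EUR 56,829.84 ÷ 0.000728956 = KRW 77,960,590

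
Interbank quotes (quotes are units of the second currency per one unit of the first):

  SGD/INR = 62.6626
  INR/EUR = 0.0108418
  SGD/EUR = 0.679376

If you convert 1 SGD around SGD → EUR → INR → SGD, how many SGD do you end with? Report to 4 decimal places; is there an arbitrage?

1.0000 (no arbitrage)

Around SGD → EUR → INR → SGD: 1 × 0.679376 ÷ 0.0108418 ÷ 62.6626 = 1.000001
Product ≈ 1 (deviation 0.000%, within rounding noise).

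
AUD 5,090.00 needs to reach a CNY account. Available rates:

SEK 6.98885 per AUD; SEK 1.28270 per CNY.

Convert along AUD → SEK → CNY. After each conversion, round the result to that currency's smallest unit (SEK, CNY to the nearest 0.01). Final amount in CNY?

AUD 5,090.00 × 6.98885 = SEK 35,573.25
SEK 35,573.25 ÷ 1.28270 = CNY 27,733.10

CNY 27,733.10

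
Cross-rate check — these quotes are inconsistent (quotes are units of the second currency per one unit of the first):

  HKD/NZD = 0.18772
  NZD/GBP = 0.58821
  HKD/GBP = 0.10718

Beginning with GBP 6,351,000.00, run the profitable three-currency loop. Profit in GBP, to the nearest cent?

Profit: GBP 191,915.46

Profitable loop is GBP → HKD → NZD → GBP:
GBP 6,351,000.00 ÷ 0.10718 = HKD 59,255,458.11
HKD 59,255,458.11 × 0.18772 = NZD 11,123,434.60
NZD 11,123,434.60 × 0.58821 = GBP 6,542,915.46
Profit = GBP 6,542,915.46 − GBP 6,351,000.00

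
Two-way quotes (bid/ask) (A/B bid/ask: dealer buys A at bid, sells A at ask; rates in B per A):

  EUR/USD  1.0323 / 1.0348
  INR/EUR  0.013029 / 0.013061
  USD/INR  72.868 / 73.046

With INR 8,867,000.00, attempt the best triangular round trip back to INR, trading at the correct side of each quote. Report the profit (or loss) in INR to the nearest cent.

Best loop INR → USD → EUR → INR:
INR 8,867,000.00 ÷ 73.046 (buy USD at ask) = USD 121,389.26
USD 121,389.26 ÷ 1.0348 (buy EUR at ask) = EUR 117,306.98
EUR 117,306.98 ÷ 0.013061 (buy INR at ask) = INR 8,981,469.93

Net profit: INR 114,469.93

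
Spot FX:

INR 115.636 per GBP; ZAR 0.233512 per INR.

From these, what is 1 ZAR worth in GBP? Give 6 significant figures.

1 ZAR ÷ 0.233512 = 4.28244 INR
4.28244 INR ÷ 115.636 = 0.0370338 GBP

ZAR/GBP = 0.0370338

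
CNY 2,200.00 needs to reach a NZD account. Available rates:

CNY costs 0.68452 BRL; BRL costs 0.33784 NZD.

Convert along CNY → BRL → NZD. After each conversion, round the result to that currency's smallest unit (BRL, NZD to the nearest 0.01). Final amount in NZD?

CNY 2,200.00 × 0.68452 = BRL 1,505.94
BRL 1,505.94 × 0.33784 = NZD 508.77

NZD 508.77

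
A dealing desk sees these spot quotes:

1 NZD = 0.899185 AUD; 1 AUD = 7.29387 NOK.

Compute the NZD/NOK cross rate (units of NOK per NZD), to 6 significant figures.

1 NZD × 0.899185 = 0.899185 AUD
0.899185 AUD × 7.29387 = 6.55854 NOK

NZD/NOK = 6.55854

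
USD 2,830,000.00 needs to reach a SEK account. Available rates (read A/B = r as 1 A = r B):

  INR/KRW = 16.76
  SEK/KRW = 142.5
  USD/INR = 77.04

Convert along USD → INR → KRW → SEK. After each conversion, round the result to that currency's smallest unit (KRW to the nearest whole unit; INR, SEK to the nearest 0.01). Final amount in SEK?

SEK 25,642,588.29

USD 2,830,000.00 × 77.04 = INR 218,023,200.00
INR 218,023,200.00 × 16.76 = KRW 3,654,068,832
KRW 3,654,068,832 ÷ 142.5 = SEK 25,642,588.29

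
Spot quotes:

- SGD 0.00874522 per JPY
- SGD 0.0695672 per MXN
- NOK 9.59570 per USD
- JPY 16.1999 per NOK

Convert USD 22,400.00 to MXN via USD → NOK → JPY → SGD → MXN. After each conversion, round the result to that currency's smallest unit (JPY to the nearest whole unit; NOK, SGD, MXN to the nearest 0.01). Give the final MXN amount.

MXN 437,726.83

USD 22,400.00 × 9.59570 = NOK 214,943.68
NOK 214,943.68 × 16.1999 = JPY 3,482,066
JPY 3,482,066 × 0.00874522 = SGD 30,451.43
SGD 30,451.43 ÷ 0.0695672 = MXN 437,726.83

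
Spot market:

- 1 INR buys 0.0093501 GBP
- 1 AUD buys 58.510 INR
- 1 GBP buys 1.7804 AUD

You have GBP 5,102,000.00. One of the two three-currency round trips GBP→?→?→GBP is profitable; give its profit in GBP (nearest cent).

Profit: GBP 136,132.92

Profitable loop is GBP → INR → AUD → GBP:
GBP 5,102,000.00 ÷ 0.0093501 = INR 545,662,613.23
INR 545,662,613.23 ÷ 58.510 = AUD 9,325,971.85
AUD 9,325,971.85 ÷ 1.7804 = GBP 5,238,132.92
Profit = GBP 5,238,132.92 − GBP 5,102,000.00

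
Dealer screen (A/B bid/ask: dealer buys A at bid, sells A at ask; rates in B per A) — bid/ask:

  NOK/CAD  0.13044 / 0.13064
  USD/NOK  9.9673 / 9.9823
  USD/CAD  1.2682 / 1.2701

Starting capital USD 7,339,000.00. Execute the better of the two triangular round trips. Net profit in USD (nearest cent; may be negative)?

Net profit: USD 173,548.55

Best loop USD → NOK → CAD → USD:
USD 7,339,000.00 × 9.9673 (sell USD at bid) = NOK 73,150,014.70
NOK 73,150,014.70 × 0.13044 (sell NOK at bid) = CAD 9,541,687.92
CAD 9,541,687.92 ÷ 1.2701 (buy USD at ask) = USD 7,512,548.55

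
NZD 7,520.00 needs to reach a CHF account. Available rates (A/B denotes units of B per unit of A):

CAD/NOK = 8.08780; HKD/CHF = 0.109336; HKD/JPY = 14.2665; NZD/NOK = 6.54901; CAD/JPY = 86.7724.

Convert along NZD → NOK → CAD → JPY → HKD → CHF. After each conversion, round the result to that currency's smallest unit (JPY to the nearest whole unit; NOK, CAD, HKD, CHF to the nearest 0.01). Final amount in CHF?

CHF 4,049.40

NZD 7,520.00 × 6.54901 = NOK 49,248.56
NOK 49,248.56 ÷ 8.08780 = CAD 6,089.24
CAD 6,089.24 × 86.7724 = JPY 528,378
JPY 528,378 ÷ 14.2665 = HKD 37,036.27
HKD 37,036.27 × 0.109336 = CHF 4,049.40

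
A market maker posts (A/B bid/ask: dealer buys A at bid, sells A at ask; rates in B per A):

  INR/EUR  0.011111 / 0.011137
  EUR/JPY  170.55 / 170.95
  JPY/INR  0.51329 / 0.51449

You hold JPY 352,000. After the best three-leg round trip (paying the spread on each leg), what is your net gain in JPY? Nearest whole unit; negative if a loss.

Net profit: JPY 7,359

Best loop JPY → EUR → INR → JPY:
JPY 352,000 ÷ 170.95 (buy EUR at ask) = EUR 2,059.08
EUR 2,059.08 ÷ 0.011137 (buy INR at ask) = INR 184,886.56
INR 184,886.56 ÷ 0.51449 (buy JPY at ask) = JPY 359,359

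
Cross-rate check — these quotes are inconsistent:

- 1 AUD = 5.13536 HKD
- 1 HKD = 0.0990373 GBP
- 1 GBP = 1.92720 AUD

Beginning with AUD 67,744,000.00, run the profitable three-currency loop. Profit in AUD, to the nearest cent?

Profit: AUD 1,371,326.42

Profitable loop is AUD → GBP → HKD → AUD:
AUD 67,744,000.00 ÷ 1.92720 = GBP 35,151,515.15
GBP 35,151,515.15 ÷ 0.0990373 = HKD 354,932,082.68
HKD 354,932,082.68 ÷ 5.13536 = AUD 69,115,326.42
Profit = AUD 69,115,326.42 − AUD 67,744,000.00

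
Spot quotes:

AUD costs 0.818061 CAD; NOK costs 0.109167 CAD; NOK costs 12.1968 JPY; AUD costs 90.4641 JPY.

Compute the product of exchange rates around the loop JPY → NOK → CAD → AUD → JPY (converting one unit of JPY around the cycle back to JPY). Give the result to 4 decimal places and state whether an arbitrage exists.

0.9898 (arbitrage exists)

Around JPY → NOK → CAD → AUD → JPY: 1 ÷ 12.1968 × 0.109167 ÷ 0.818061 × 90.4641 = 0.989774
Product < 1; profitable direction is JPY → AUD → CAD → NOK → JPY.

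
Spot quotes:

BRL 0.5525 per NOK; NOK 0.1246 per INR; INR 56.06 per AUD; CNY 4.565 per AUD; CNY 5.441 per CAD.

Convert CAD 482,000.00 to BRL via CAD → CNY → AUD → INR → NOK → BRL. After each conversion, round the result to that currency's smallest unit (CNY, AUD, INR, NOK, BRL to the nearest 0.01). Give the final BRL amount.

CAD 482,000.00 × 5.441 = CNY 2,622,562.00
CNY 2,622,562.00 ÷ 4.565 = AUD 574,493.32
AUD 574,493.32 × 56.06 = INR 32,206,095.52
INR 32,206,095.52 × 0.1246 = NOK 4,012,879.50
NOK 4,012,879.50 × 0.5525 = BRL 2,217,115.92

BRL 2,217,115.92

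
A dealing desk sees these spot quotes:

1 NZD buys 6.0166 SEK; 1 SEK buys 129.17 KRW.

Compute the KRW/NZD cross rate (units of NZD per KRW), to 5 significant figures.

KRW/NZD = 0.0012867

1 KRW ÷ 129.17 = 0.00774174 SEK
0.00774174 SEK ÷ 6.0166 = 0.00128673 NZD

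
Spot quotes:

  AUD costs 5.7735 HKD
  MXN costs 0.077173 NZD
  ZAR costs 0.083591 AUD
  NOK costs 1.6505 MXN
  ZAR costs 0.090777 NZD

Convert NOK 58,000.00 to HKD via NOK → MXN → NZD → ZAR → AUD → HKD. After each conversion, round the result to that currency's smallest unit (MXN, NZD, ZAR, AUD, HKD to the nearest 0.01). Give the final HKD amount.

HKD 39,276.37

NOK 58,000.00 × 1.6505 = MXN 95,729.00
MXN 95,729.00 × 0.077173 = NZD 7,387.69
NZD 7,387.69 ÷ 0.090777 = ZAR 81,382.84
ZAR 81,382.84 × 0.083591 = AUD 6,802.87
AUD 6,802.87 × 5.7735 = HKD 39,276.37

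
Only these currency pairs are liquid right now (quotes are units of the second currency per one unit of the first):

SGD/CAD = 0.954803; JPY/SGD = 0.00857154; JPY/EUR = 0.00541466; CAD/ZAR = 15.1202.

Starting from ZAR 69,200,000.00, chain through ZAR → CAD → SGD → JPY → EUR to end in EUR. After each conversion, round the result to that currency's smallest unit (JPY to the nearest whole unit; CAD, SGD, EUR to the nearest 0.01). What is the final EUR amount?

EUR 3,027,938.98

ZAR 69,200,000.00 ÷ 15.1202 = CAD 4,576,659.04
CAD 4,576,659.04 ÷ 0.954803 = SGD 4,793,301.91
SGD 4,793,301.91 ÷ 0.00857154 = JPY 559,211,286
JPY 559,211,286 × 0.00541466 = EUR 3,027,938.98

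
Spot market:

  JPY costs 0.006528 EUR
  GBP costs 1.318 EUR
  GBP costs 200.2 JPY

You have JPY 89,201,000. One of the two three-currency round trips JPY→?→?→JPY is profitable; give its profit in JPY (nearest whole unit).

Profit: JPY 757,233

Profitable loop is JPY → GBP → EUR → JPY:
JPY 89,201,000 ÷ 200.2 = GBP 445,559.44
GBP 445,559.44 × 1.318 = EUR 587,247.34
EUR 587,247.34 ÷ 0.006528 = JPY 89,958,233
Profit = JPY 89,958,233 − JPY 89,201,000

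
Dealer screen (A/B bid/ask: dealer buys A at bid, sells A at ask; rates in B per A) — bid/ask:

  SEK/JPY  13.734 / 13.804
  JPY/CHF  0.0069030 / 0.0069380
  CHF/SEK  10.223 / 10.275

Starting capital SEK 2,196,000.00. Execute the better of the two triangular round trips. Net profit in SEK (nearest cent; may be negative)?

Best loop SEK → CHF → JPY → SEK:
SEK 2,196,000.00 ÷ 10.275 (buy CHF at ask) = CHF 213,722.63
CHF 213,722.63 ÷ 0.0069380 (buy JPY at ask) = JPY 30,804,645
JPY 30,804,645 ÷ 13.804 (buy SEK at ask) = SEK 2,231,573.83

Net profit: SEK 35,573.83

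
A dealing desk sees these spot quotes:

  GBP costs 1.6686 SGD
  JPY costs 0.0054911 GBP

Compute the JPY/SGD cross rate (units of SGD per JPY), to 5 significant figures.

1 JPY × 0.0054911 = 0.0054911 GBP
0.0054911 GBP × 1.6686 = 0.00916245 SGD

JPY/SGD = 0.0091624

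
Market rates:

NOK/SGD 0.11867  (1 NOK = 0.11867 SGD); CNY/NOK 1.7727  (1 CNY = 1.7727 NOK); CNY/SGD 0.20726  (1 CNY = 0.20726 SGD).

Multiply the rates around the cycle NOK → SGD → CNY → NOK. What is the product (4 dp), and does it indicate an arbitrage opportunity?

1.0150 (arbitrage exists)

Around NOK → SGD → CNY → NOK: 1 × 0.11867 ÷ 0.20726 × 1.7727 = 1.014987
Product > 1; profitable direction is NOK → SGD → CNY → NOK.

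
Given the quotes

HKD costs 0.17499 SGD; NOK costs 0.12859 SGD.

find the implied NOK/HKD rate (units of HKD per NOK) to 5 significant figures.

NOK/HKD = 0.73484

1 NOK × 0.12859 = 0.12859 SGD
0.12859 SGD ÷ 0.17499 = 0.734842 HKD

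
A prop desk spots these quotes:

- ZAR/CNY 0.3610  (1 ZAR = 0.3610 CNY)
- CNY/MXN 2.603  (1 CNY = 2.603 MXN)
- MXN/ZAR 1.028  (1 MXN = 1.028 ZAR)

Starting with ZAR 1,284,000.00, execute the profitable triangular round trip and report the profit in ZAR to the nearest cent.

Profit: ZAR 45,200.63

Profitable loop is ZAR → MXN → CNY → ZAR:
ZAR 1,284,000.00 ÷ 1.028 = MXN 1,249,027.24
MXN 1,249,027.24 ÷ 2.603 = CNY 479,841.43
CNY 479,841.43 ÷ 0.3610 = ZAR 1,329,200.63
Profit = ZAR 1,329,200.63 − ZAR 1,284,000.00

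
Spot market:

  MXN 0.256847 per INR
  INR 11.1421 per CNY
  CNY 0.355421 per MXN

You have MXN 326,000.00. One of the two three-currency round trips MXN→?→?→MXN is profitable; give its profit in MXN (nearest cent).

Profitable loop is MXN → CNY → INR → MXN:
MXN 326,000.00 × 0.355421 = CNY 115,867.25
CNY 115,867.25 × 11.1421 = INR 1,291,004.44
INR 1,291,004.44 × 0.256847 = MXN 331,590.62
Profit = MXN 331,590.62 − MXN 326,000.00

Profit: MXN 5,590.62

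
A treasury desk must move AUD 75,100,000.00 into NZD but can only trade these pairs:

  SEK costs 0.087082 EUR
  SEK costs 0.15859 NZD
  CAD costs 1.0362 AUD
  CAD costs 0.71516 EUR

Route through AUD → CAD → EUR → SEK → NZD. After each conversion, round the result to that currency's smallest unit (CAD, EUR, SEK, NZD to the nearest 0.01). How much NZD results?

NZD 94,394,560.56

AUD 75,100,000.00 ÷ 1.0362 = CAD 72,476,355.92
CAD 72,476,355.92 × 0.71516 = EUR 51,832,190.70
EUR 51,832,190.70 ÷ 0.087082 = SEK 595,211,303.14
SEK 595,211,303.14 × 0.15859 = NZD 94,394,560.56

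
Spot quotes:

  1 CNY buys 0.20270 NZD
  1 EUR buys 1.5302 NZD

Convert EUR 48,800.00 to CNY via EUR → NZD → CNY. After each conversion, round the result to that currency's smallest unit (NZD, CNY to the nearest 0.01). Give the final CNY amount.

EUR 48,800.00 × 1.5302 = NZD 74,673.76
NZD 74,673.76 ÷ 0.20270 = CNY 368,395.46

CNY 368,395.46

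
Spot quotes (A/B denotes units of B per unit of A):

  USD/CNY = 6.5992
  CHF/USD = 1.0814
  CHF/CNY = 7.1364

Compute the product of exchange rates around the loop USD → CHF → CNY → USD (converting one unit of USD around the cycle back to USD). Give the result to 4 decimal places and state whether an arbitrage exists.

1.0000 (no arbitrage)

Around USD → CHF → CNY → USD: 1 ÷ 1.0814 × 7.1364 ÷ 6.5992 = 1.000004
Product ≈ 1 (deviation 0.000%, within rounding noise).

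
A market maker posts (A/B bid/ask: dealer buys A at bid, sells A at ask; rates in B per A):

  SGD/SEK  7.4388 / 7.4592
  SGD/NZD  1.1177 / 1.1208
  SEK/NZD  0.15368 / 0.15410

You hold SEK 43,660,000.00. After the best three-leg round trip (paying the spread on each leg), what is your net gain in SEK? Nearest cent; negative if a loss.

Net profit: SEK 872,373.55

Best loop SEK → NZD → SGD → SEK:
SEK 43,660,000.00 × 0.15368 (sell SEK at bid) = NZD 6,709,668.80
NZD 6,709,668.80 ÷ 1.1208 (buy SGD at ask) = SGD 5,986,499.64
SGD 5,986,499.64 × 7.4388 (sell SGD at bid) = SEK 44,532,373.55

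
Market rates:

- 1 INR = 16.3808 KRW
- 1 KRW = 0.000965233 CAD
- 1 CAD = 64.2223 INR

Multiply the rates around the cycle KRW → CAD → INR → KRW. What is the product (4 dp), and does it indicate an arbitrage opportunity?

1.0154 (arbitrage exists)

Around KRW → CAD → INR → KRW: 1 × 0.000965233 × 64.2223 × 16.3808 = 1.015437
Product > 1; profitable direction is KRW → CAD → INR → KRW.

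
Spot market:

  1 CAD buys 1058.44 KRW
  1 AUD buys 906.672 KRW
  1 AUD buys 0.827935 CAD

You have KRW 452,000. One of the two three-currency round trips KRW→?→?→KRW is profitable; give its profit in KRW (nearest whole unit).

Profitable loop is KRW → CAD → AUD → KRW:
KRW 452,000 ÷ 1058.44 = CAD 427.04
CAD 427.04 ÷ 0.827935 = AUD 515.79
AUD 515.79 × 906.672 = KRW 467,656
Profit = KRW 467,656 − KRW 452,000

Profit: KRW 15,656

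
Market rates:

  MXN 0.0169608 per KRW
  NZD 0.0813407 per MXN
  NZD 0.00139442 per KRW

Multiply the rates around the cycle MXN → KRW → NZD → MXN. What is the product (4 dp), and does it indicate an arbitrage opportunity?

Around MXN → KRW → NZD → MXN: 1 ÷ 0.0169608 × 0.00139442 ÷ 0.0813407 = 1.010740
Product > 1; profitable direction is MXN → KRW → NZD → MXN.

1.0107 (arbitrage exists)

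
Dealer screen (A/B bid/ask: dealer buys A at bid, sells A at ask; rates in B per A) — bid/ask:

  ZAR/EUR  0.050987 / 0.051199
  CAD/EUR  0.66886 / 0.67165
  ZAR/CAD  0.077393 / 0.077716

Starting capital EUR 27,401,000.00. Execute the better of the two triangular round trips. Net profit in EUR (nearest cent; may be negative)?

Best loop EUR → ZAR → CAD → EUR:
EUR 27,401,000.00 ÷ 0.051199 (buy ZAR at ask) = ZAR 535,186,234.11
ZAR 535,186,234.11 × 0.077393 (sell ZAR at bid) = CAD 41,419,668.22
CAD 41,419,668.22 × 0.66886 (sell CAD at bid) = EUR 27,703,959.28

Net profit: EUR 302,959.28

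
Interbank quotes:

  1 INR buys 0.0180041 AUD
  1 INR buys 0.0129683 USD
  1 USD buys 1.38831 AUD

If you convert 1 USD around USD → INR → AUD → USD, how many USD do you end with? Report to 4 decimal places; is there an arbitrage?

1.0000 (no arbitrage)

Around USD → INR → AUD → USD: 1 ÷ 0.0129683 × 0.0180041 ÷ 1.38831 = 1.000004
Product ≈ 1 (deviation 0.000%, within rounding noise).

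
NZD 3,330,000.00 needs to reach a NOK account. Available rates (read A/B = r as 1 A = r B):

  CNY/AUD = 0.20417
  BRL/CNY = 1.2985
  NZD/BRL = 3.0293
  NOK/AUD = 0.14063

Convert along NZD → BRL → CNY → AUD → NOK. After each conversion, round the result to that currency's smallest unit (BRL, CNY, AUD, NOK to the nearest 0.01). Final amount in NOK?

NZD 3,330,000.00 × 3.0293 = BRL 10,087,569.00
BRL 10,087,569.00 × 1.2985 = CNY 13,098,708.35
CNY 13,098,708.35 × 0.20417 = AUD 2,674,363.28
AUD 2,674,363.28 ÷ 0.14063 = NOK 19,017,018.27

NOK 19,017,018.27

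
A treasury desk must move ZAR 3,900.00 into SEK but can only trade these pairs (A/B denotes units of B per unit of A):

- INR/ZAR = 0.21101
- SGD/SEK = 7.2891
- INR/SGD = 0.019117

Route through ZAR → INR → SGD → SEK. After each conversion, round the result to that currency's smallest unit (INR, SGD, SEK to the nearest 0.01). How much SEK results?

ZAR 3,900.00 ÷ 0.21101 = INR 18,482.54
INR 18,482.54 × 0.019117 = SGD 353.33
SGD 353.33 × 7.2891 = SEK 2,575.46

SEK 2,575.46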